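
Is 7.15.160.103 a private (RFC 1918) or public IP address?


RFC 1918 private ranges:
  10.0.0.0/8 (10.0.0.0 - 10.255.255.255)
  172.16.0.0/12 (172.16.0.0 - 172.31.255.255)
  192.168.0.0/16 (192.168.0.0 - 192.168.255.255)
Public (not in any RFC 1918 range)


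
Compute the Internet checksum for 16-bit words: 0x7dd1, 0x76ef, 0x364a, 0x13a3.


Sum all words (with carry folding):
+ 0x7dd1 = 0x7dd1
+ 0x76ef = 0xf4c0
+ 0x364a = 0x2b0b
+ 0x13a3 = 0x3eae
One's complement: ~0x3eae
Checksum = 0xc151


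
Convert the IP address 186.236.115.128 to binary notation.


186 = 10111010
236 = 11101100
115 = 01110011
128 = 10000000
Binary: 10111010.11101100.01110011.10000000


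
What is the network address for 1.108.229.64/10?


IP:   00000001.01101100.11100101.01000000
Mask: 11111111.11000000.00000000.00000000
AND operation:
Net:  00000001.01000000.00000000.00000000
Network: 1.64.0.0/10


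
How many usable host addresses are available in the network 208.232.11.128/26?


Host bits = 32 - 26 = 6
Total addresses = 2^6 = 64
Usable = total - 2 (network and broadcast)
Usable hosts: 62


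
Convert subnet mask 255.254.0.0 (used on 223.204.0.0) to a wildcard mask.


Subnet mask: 255.254.0.0
Wildcard = 255.255.255.255 - subnet mask
255 - 255 = 0
255 - 254 = 1
255 - 0 = 255
255 - 0 = 255
Wildcard: 0.1.255.255


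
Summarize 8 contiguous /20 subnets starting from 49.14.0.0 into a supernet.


Original prefix: /20
Number of subnets: 8 = 2^3
New prefix = 20 - 3 = 17
Supernet: 49.14.0.0/17


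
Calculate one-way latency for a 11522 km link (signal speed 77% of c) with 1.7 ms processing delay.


Speed = 0.77 * 3e5 km/s = 231000 km/s
Propagation delay = 11522 / 231000 = 0.0499 s = 49.8788 ms
Processing delay = 1.7 ms
Total one-way latency = 51.5788 ms


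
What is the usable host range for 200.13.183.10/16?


Network: 200.13.0.0
Broadcast: 200.13.255.255
First usable = network + 1
Last usable = broadcast - 1
Range: 200.13.0.1 to 200.13.255.254


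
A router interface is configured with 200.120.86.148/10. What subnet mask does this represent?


/10 means 10 network bits, 22 host bits
Binary: 11111111110000000000000000000000
Mask: 255.192.0.0


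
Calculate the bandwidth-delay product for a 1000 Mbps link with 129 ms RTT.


BDP = bandwidth * RTT
= 1000 Mbps * 129 ms
= 1000 * 1e6 * 129 / 1000 bits
= 129000000 bits
= 16125000 bytes
= 15747.0703 KB
BDP = 129000000 bits (16125000 bytes)


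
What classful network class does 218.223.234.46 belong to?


First octet: 218
Binary: 11011010
110xxxxx -> Class C (192-223)
Class C, default mask 255.255.255.0 (/24)


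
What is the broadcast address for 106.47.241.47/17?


Network: 106.47.128.0/17
Host bits = 15
Set all host bits to 1:
Broadcast: 106.47.255.255


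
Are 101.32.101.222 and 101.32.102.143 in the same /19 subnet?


Mask: 255.255.224.0
101.32.101.222 AND mask = 101.32.96.0
101.32.102.143 AND mask = 101.32.96.0
Yes, same subnet (101.32.96.0)


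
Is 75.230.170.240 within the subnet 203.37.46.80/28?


Subnet network: 203.37.46.80
Test IP AND mask: 75.230.170.240
No, 75.230.170.240 is not in 203.37.46.80/28


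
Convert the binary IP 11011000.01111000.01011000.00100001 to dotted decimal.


11011000 = 216
01111000 = 120
01011000 = 88
00100001 = 33
IP: 216.120.88.33


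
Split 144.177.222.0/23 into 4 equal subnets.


New prefix = 23 + 2 = 25
Each subnet has 128 addresses
  144.177.222.0/25
  144.177.222.128/25
  144.177.223.0/25
  144.177.223.128/25
Subnets: 144.177.222.0/25, 144.177.222.128/25, 144.177.223.0/25, 144.177.223.128/25


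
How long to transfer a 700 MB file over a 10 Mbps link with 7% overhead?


Effective throughput = 10 * (1 - 7/100) = 9.3 Mbps
File size in Mb = 700 * 8 = 5600 Mb
Time = 5600 / 9.3
Time = 602.1505 seconds


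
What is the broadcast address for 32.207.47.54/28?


Network: 32.207.47.48/28
Host bits = 4
Set all host bits to 1:
Broadcast: 32.207.47.63


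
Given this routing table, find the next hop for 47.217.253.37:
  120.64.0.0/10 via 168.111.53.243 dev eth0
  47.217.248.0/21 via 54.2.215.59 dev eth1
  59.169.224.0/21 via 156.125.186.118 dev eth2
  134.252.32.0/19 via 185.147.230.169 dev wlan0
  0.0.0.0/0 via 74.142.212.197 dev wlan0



Longest prefix match for 47.217.253.37:
  /10 120.64.0.0: no
  /21 47.217.248.0: MATCH
  /21 59.169.224.0: no
  /19 134.252.32.0: no
  /0 0.0.0.0: MATCH
Selected: next-hop 54.2.215.59 via eth1 (matched /21)


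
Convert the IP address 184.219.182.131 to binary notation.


184 = 10111000
219 = 11011011
182 = 10110110
131 = 10000011
Binary: 10111000.11011011.10110110.10000011


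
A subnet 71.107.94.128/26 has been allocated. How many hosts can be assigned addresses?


Host bits = 32 - 26 = 6
Total addresses = 2^6 = 64
Usable = total - 2 (network and broadcast)
Usable hosts: 62


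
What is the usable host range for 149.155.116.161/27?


Network: 149.155.116.160
Broadcast: 149.155.116.191
First usable = network + 1
Last usable = broadcast - 1
Range: 149.155.116.161 to 149.155.116.190


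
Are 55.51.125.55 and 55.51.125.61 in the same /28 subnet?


Mask: 255.255.255.240
55.51.125.55 AND mask = 55.51.125.48
55.51.125.61 AND mask = 55.51.125.48
Yes, same subnet (55.51.125.48)


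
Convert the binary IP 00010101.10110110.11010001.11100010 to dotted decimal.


00010101 = 21
10110110 = 182
11010001 = 209
11100010 = 226
IP: 21.182.209.226


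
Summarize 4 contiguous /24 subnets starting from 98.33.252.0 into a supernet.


Original prefix: /24
Number of subnets: 4 = 2^2
New prefix = 24 - 2 = 22
Supernet: 98.33.252.0/22


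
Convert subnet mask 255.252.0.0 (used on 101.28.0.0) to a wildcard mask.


Subnet mask: 255.252.0.0
Wildcard = 255.255.255.255 - subnet mask
255 - 255 = 0
255 - 252 = 3
255 - 0 = 255
255 - 0 = 255
Wildcard: 0.3.255.255


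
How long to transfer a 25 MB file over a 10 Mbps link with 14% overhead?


Effective throughput = 10 * (1 - 14/100) = 8.6 Mbps
File size in Mb = 25 * 8 = 200 Mb
Time = 200 / 8.6
Time = 23.2558 seconds


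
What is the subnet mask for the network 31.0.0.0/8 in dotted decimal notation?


/8 means 8 network bits, 24 host bits
Binary: 11111111000000000000000000000000
Mask: 255.0.0.0


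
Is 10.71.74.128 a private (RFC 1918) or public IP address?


RFC 1918 private ranges:
  10.0.0.0/8 (10.0.0.0 - 10.255.255.255)
  172.16.0.0/12 (172.16.0.0 - 172.31.255.255)
  192.168.0.0/16 (192.168.0.0 - 192.168.255.255)
Private (in 10.0.0.0/8)


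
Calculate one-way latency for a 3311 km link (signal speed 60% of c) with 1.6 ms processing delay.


Speed = 0.6 * 3e5 km/s = 180000 km/s
Propagation delay = 3311 / 180000 = 0.0184 s = 18.3944 ms
Processing delay = 1.6 ms
Total one-way latency = 19.9944 ms


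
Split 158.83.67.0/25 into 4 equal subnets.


New prefix = 25 + 2 = 27
Each subnet has 32 addresses
  158.83.67.0/27
  158.83.67.32/27
  158.83.67.64/27
  158.83.67.96/27
Subnets: 158.83.67.0/27, 158.83.67.32/27, 158.83.67.64/27, 158.83.67.96/27


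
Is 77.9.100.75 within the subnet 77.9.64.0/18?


Subnet network: 77.9.64.0
Test IP AND mask: 77.9.64.0
Yes, 77.9.100.75 is in 77.9.64.0/18


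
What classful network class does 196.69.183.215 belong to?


First octet: 196
Binary: 11000100
110xxxxx -> Class C (192-223)
Class C, default mask 255.255.255.0 (/24)


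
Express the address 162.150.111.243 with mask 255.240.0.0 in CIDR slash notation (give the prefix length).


Binary: 11111111.11110000.00000000.00000000
Count leading 1s
Prefix: /12


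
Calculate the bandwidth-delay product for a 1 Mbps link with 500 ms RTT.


BDP = bandwidth * RTT
= 1 Mbps * 500 ms
= 1 * 1e6 * 500 / 1000 bits
= 500000 bits
= 62500 bytes
= 61.0352 KB
BDP = 500000 bits (62500 bytes)


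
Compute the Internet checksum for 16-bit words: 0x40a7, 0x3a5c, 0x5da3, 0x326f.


Sum all words (with carry folding):
+ 0x40a7 = 0x40a7
+ 0x3a5c = 0x7b03
+ 0x5da3 = 0xd8a6
+ 0x326f = 0x0b16
One's complement: ~0x0b16
Checksum = 0xf4e9


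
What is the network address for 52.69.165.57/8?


IP:   00110100.01000101.10100101.00111001
Mask: 11111111.00000000.00000000.00000000
AND operation:
Net:  00110100.00000000.00000000.00000000
Network: 52.0.0.0/8


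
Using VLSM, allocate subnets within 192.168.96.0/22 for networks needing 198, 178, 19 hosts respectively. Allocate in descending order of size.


198 hosts -> /24 (254 usable): 192.168.96.0/24
178 hosts -> /24 (254 usable): 192.168.97.0/24
19 hosts -> /27 (30 usable): 192.168.98.0/27
Allocation: 192.168.96.0/24 (198 hosts, 254 usable); 192.168.97.0/24 (178 hosts, 254 usable); 192.168.98.0/27 (19 hosts, 30 usable)


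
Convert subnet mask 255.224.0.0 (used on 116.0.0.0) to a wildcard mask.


Subnet mask: 255.224.0.0
Wildcard = 255.255.255.255 - subnet mask
255 - 255 = 0
255 - 224 = 31
255 - 0 = 255
255 - 0 = 255
Wildcard: 0.31.255.255


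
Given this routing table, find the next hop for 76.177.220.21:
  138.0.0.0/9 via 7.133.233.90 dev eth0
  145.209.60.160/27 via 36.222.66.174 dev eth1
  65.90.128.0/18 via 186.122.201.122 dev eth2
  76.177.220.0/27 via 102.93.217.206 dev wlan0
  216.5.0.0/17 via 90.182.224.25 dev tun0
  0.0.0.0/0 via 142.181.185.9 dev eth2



Longest prefix match for 76.177.220.21:
  /9 138.0.0.0: no
  /27 145.209.60.160: no
  /18 65.90.128.0: no
  /27 76.177.220.0: MATCH
  /17 216.5.0.0: no
  /0 0.0.0.0: MATCH
Selected: next-hop 102.93.217.206 via wlan0 (matched /27)


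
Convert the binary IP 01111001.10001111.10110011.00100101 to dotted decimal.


01111001 = 121
10001111 = 143
10110011 = 179
00100101 = 37
IP: 121.143.179.37


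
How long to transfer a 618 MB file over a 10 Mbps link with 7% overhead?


Effective throughput = 10 * (1 - 7/100) = 9.3 Mbps
File size in Mb = 618 * 8 = 4944 Mb
Time = 4944 / 9.3
Time = 531.6129 seconds


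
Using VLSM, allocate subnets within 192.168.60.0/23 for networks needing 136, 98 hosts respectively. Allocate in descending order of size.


136 hosts -> /24 (254 usable): 192.168.60.0/24
98 hosts -> /25 (126 usable): 192.168.61.0/25
Allocation: 192.168.60.0/24 (136 hosts, 254 usable); 192.168.61.0/25 (98 hosts, 126 usable)


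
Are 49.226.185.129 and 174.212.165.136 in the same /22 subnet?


Mask: 255.255.252.0
49.226.185.129 AND mask = 49.226.184.0
174.212.165.136 AND mask = 174.212.164.0
No, different subnets (49.226.184.0 vs 174.212.164.0)


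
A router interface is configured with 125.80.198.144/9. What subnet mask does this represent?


/9 means 9 network bits, 23 host bits
Binary: 11111111100000000000000000000000
Mask: 255.128.0.0


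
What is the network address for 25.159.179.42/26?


IP:   00011001.10011111.10110011.00101010
Mask: 11111111.11111111.11111111.11000000
AND operation:
Net:  00011001.10011111.10110011.00000000
Network: 25.159.179.0/26


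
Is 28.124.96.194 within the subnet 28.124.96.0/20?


Subnet network: 28.124.96.0
Test IP AND mask: 28.124.96.0
Yes, 28.124.96.194 is in 28.124.96.0/20


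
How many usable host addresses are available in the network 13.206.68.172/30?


Host bits = 32 - 30 = 2
Total addresses = 2^2 = 4
Usable = total - 2 (network and broadcast)
Usable hosts: 2


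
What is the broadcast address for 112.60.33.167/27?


Network: 112.60.33.160/27
Host bits = 5
Set all host bits to 1:
Broadcast: 112.60.33.191


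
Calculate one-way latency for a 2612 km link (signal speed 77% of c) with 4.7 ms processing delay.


Speed = 0.77 * 3e5 km/s = 231000 km/s
Propagation delay = 2612 / 231000 = 0.0113 s = 11.3074 ms
Processing delay = 4.7 ms
Total one-way latency = 16.0074 ms


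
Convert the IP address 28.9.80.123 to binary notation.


28 = 00011100
9 = 00001001
80 = 01010000
123 = 01111011
Binary: 00011100.00001001.01010000.01111011


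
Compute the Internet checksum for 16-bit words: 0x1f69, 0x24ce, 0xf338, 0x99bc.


Sum all words (with carry folding):
+ 0x1f69 = 0x1f69
+ 0x24ce = 0x4437
+ 0xf338 = 0x3770
+ 0x99bc = 0xd12c
One's complement: ~0xd12c
Checksum = 0x2ed3


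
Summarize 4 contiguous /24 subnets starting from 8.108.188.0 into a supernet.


Original prefix: /24
Number of subnets: 4 = 2^2
New prefix = 24 - 2 = 22
Supernet: 8.108.188.0/22


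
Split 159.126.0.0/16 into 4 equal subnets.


New prefix = 16 + 2 = 18
Each subnet has 16384 addresses
  159.126.0.0/18
  159.126.64.0/18
  159.126.128.0/18
  159.126.192.0/18
Subnets: 159.126.0.0/18, 159.126.64.0/18, 159.126.128.0/18, 159.126.192.0/18


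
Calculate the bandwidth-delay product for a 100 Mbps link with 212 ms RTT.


BDP = bandwidth * RTT
= 100 Mbps * 212 ms
= 100 * 1e6 * 212 / 1000 bits
= 21200000 bits
= 2650000 bytes
= 2587.8906 KB
BDP = 21200000 bits (2650000 bytes)


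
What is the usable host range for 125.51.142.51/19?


Network: 125.51.128.0
Broadcast: 125.51.159.255
First usable = network + 1
Last usable = broadcast - 1
Range: 125.51.128.1 to 125.51.159.254


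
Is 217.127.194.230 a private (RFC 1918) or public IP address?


RFC 1918 private ranges:
  10.0.0.0/8 (10.0.0.0 - 10.255.255.255)
  172.16.0.0/12 (172.16.0.0 - 172.31.255.255)
  192.168.0.0/16 (192.168.0.0 - 192.168.255.255)
Public (not in any RFC 1918 range)


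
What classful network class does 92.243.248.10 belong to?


First octet: 92
Binary: 01011100
0xxxxxxx -> Class A (1-126)
Class A, default mask 255.0.0.0 (/8)


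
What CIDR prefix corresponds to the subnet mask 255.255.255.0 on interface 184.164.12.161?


Binary: 11111111.11111111.11111111.00000000
Count leading 1s
Prefix: /24


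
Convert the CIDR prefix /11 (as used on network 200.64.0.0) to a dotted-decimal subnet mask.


/11 means 11 network bits, 21 host bits
Binary: 11111111111000000000000000000000
Mask: 255.224.0.0


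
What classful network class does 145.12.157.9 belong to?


First octet: 145
Binary: 10010001
10xxxxxx -> Class B (128-191)
Class B, default mask 255.255.0.0 (/16)


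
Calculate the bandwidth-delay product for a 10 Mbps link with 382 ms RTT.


BDP = bandwidth * RTT
= 10 Mbps * 382 ms
= 10 * 1e6 * 382 / 1000 bits
= 3820000 bits
= 477500 bytes
= 466.3086 KB
BDP = 3820000 bits (477500 bytes)


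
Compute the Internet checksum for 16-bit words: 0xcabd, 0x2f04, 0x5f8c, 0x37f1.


Sum all words (with carry folding):
+ 0xcabd = 0xcabd
+ 0x2f04 = 0xf9c1
+ 0x5f8c = 0x594e
+ 0x37f1 = 0x913f
One's complement: ~0x913f
Checksum = 0x6ec0


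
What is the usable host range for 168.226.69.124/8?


Network: 168.0.0.0
Broadcast: 168.255.255.255
First usable = network + 1
Last usable = broadcast - 1
Range: 168.0.0.1 to 168.255.255.254


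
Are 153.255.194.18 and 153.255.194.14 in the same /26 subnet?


Mask: 255.255.255.192
153.255.194.18 AND mask = 153.255.194.0
153.255.194.14 AND mask = 153.255.194.0
Yes, same subnet (153.255.194.0)


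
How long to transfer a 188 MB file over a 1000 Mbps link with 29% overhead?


Effective throughput = 1000 * (1 - 29/100) = 710 Mbps
File size in Mb = 188 * 8 = 1504 Mb
Time = 1504 / 710
Time = 2.1183 seconds


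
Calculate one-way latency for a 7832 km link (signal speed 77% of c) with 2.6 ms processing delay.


Speed = 0.77 * 3e5 km/s = 231000 km/s
Propagation delay = 7832 / 231000 = 0.0339 s = 33.9048 ms
Processing delay = 2.6 ms
Total one-way latency = 36.5048 ms


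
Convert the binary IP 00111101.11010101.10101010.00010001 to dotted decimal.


00111101 = 61
11010101 = 213
10101010 = 170
00010001 = 17
IP: 61.213.170.17


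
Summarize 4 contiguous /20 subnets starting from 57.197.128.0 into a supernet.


Original prefix: /20
Number of subnets: 4 = 2^2
New prefix = 20 - 2 = 18
Supernet: 57.197.128.0/18


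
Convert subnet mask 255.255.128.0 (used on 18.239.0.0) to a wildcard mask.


Subnet mask: 255.255.128.0
Wildcard = 255.255.255.255 - subnet mask
255 - 255 = 0
255 - 255 = 0
255 - 128 = 127
255 - 0 = 255
Wildcard: 0.0.127.255


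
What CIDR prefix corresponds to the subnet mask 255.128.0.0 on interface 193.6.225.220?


Binary: 11111111.10000000.00000000.00000000
Count leading 1s
Prefix: /9


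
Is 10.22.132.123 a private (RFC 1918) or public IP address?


RFC 1918 private ranges:
  10.0.0.0/8 (10.0.0.0 - 10.255.255.255)
  172.16.0.0/12 (172.16.0.0 - 172.31.255.255)
  192.168.0.0/16 (192.168.0.0 - 192.168.255.255)
Private (in 10.0.0.0/8)


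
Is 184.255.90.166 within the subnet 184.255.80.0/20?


Subnet network: 184.255.80.0
Test IP AND mask: 184.255.80.0
Yes, 184.255.90.166 is in 184.255.80.0/20


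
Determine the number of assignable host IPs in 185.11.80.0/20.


Host bits = 32 - 20 = 12
Total addresses = 2^12 = 4096
Usable = total - 2 (network and broadcast)
Usable hosts: 4094


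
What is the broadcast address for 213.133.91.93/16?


Network: 213.133.0.0/16
Host bits = 16
Set all host bits to 1:
Broadcast: 213.133.255.255


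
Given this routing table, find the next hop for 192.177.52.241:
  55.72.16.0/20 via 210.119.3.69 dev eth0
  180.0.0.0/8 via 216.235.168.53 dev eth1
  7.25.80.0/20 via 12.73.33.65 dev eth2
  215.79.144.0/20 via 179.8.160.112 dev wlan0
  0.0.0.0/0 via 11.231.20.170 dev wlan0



Longest prefix match for 192.177.52.241:
  /20 55.72.16.0: no
  /8 180.0.0.0: no
  /20 7.25.80.0: no
  /20 215.79.144.0: no
  /0 0.0.0.0: MATCH
Selected: next-hop 11.231.20.170 via wlan0 (matched /0)


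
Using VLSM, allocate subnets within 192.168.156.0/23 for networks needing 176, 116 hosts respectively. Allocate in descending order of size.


176 hosts -> /24 (254 usable): 192.168.156.0/24
116 hosts -> /25 (126 usable): 192.168.157.0/25
Allocation: 192.168.156.0/24 (176 hosts, 254 usable); 192.168.157.0/25 (116 hosts, 126 usable)


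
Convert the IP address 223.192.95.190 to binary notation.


223 = 11011111
192 = 11000000
95 = 01011111
190 = 10111110
Binary: 11011111.11000000.01011111.10111110


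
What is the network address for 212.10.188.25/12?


IP:   11010100.00001010.10111100.00011001
Mask: 11111111.11110000.00000000.00000000
AND operation:
Net:  11010100.00000000.00000000.00000000
Network: 212.0.0.0/12


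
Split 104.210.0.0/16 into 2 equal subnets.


New prefix = 16 + 1 = 17
Each subnet has 32768 addresses
  104.210.0.0/17
  104.210.128.0/17
Subnets: 104.210.0.0/17, 104.210.128.0/17


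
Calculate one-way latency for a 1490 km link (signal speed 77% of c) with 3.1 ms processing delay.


Speed = 0.77 * 3e5 km/s = 231000 km/s
Propagation delay = 1490 / 231000 = 0.0065 s = 6.4502 ms
Processing delay = 3.1 ms
Total one-way latency = 9.5502 ms


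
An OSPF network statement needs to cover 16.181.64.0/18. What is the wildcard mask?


Subnet mask: 255.255.192.0
Wildcard = 255.255.255.255 - subnet mask
255 - 255 = 0
255 - 255 = 0
255 - 192 = 63
255 - 0 = 255
Wildcard: 0.0.63.255


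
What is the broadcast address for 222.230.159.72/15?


Network: 222.230.0.0/15
Host bits = 17
Set all host bits to 1:
Broadcast: 222.231.255.255


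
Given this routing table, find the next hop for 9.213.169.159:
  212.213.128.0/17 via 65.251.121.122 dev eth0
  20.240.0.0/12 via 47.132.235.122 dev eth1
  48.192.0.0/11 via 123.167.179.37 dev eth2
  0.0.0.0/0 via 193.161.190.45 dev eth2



Longest prefix match for 9.213.169.159:
  /17 212.213.128.0: no
  /12 20.240.0.0: no
  /11 48.192.0.0: no
  /0 0.0.0.0: MATCH
Selected: next-hop 193.161.190.45 via eth2 (matched /0)


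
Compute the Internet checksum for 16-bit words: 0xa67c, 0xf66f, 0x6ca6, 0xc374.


Sum all words (with carry folding):
+ 0xa67c = 0xa67c
+ 0xf66f = 0x9cec
+ 0x6ca6 = 0x0993
+ 0xc374 = 0xcd07
One's complement: ~0xcd07
Checksum = 0x32f8


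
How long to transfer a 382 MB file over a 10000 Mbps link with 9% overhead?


Effective throughput = 10000 * (1 - 9/100) = 9100 Mbps
File size in Mb = 382 * 8 = 3056 Mb
Time = 3056 / 9100
Time = 0.3358 seconds


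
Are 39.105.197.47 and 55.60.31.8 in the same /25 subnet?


Mask: 255.255.255.128
39.105.197.47 AND mask = 39.105.197.0
55.60.31.8 AND mask = 55.60.31.0
No, different subnets (39.105.197.0 vs 55.60.31.0)


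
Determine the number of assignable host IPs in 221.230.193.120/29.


Host bits = 32 - 29 = 3
Total addresses = 2^3 = 8
Usable = total - 2 (network and broadcast)
Usable hosts: 6


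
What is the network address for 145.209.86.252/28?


IP:   10010001.11010001.01010110.11111100
Mask: 11111111.11111111.11111111.11110000
AND operation:
Net:  10010001.11010001.01010110.11110000
Network: 145.209.86.240/28


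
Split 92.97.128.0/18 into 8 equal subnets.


New prefix = 18 + 3 = 21
Each subnet has 2048 addresses
  92.97.128.0/21
  92.97.136.0/21
  92.97.144.0/21
  92.97.152.0/21
  92.97.160.0/21
  92.97.168.0/21
  92.97.176.0/21
  92.97.184.0/21
Subnets: 92.97.128.0/21, 92.97.136.0/21, 92.97.144.0/21, 92.97.152.0/21, 92.97.160.0/21, 92.97.168.0/21, 92.97.176.0/21, 92.97.184.0/21


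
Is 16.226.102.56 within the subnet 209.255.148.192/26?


Subnet network: 209.255.148.192
Test IP AND mask: 16.226.102.0
No, 16.226.102.56 is not in 209.255.148.192/26


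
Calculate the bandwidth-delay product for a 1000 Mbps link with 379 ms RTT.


BDP = bandwidth * RTT
= 1000 Mbps * 379 ms
= 1000 * 1e6 * 379 / 1000 bits
= 379000000 bits
= 47375000 bytes
= 46264.6484 KB
BDP = 379000000 bits (47375000 bytes)


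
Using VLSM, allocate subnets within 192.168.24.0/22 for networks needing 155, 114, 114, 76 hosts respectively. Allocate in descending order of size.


155 hosts -> /24 (254 usable): 192.168.24.0/24
114 hosts -> /25 (126 usable): 192.168.25.0/25
114 hosts -> /25 (126 usable): 192.168.25.128/25
76 hosts -> /25 (126 usable): 192.168.26.0/25
Allocation: 192.168.24.0/24 (155 hosts, 254 usable); 192.168.25.0/25 (114 hosts, 126 usable); 192.168.25.128/25 (114 hosts, 126 usable); 192.168.26.0/25 (76 hosts, 126 usable)


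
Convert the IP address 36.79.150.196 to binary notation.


36 = 00100100
79 = 01001111
150 = 10010110
196 = 11000100
Binary: 00100100.01001111.10010110.11000100


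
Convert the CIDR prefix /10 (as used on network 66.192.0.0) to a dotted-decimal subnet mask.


/10 means 10 network bits, 22 host bits
Binary: 11111111110000000000000000000000
Mask: 255.192.0.0


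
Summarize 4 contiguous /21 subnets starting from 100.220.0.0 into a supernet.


Original prefix: /21
Number of subnets: 4 = 2^2
New prefix = 21 - 2 = 19
Supernet: 100.220.0.0/19


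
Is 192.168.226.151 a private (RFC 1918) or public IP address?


RFC 1918 private ranges:
  10.0.0.0/8 (10.0.0.0 - 10.255.255.255)
  172.16.0.0/12 (172.16.0.0 - 172.31.255.255)
  192.168.0.0/16 (192.168.0.0 - 192.168.255.255)
Private (in 192.168.0.0/16)


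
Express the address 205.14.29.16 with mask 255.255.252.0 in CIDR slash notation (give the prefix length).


Binary: 11111111.11111111.11111100.00000000
Count leading 1s
Prefix: /22


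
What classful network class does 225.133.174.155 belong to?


First octet: 225
Binary: 11100001
1110xxxx -> Class D (224-239)
Class D (multicast), default mask N/A


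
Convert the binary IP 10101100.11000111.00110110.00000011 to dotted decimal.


10101100 = 172
11000111 = 199
00110110 = 54
00000011 = 3
IP: 172.199.54.3


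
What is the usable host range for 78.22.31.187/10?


Network: 78.0.0.0
Broadcast: 78.63.255.255
First usable = network + 1
Last usable = broadcast - 1
Range: 78.0.0.1 to 78.63.255.254


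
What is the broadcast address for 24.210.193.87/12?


Network: 24.208.0.0/12
Host bits = 20
Set all host bits to 1:
Broadcast: 24.223.255.255


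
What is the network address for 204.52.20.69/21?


IP:   11001100.00110100.00010100.01000101
Mask: 11111111.11111111.11111000.00000000
AND operation:
Net:  11001100.00110100.00010000.00000000
Network: 204.52.16.0/21


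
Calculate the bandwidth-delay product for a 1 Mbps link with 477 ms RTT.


BDP = bandwidth * RTT
= 1 Mbps * 477 ms
= 1 * 1e6 * 477 / 1000 bits
= 477000 bits
= 59625 bytes
= 58.2275 KB
BDP = 477000 bits (59625 bytes)


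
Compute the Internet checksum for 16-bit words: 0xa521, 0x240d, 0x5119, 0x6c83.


Sum all words (with carry folding):
+ 0xa521 = 0xa521
+ 0x240d = 0xc92e
+ 0x5119 = 0x1a48
+ 0x6c83 = 0x86cb
One's complement: ~0x86cb
Checksum = 0x7934


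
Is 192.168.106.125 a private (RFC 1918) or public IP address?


RFC 1918 private ranges:
  10.0.0.0/8 (10.0.0.0 - 10.255.255.255)
  172.16.0.0/12 (172.16.0.0 - 172.31.255.255)
  192.168.0.0/16 (192.168.0.0 - 192.168.255.255)
Private (in 192.168.0.0/16)


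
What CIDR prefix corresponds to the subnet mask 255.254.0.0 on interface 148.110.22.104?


Binary: 11111111.11111110.00000000.00000000
Count leading 1s
Prefix: /15


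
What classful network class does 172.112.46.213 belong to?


First octet: 172
Binary: 10101100
10xxxxxx -> Class B (128-191)
Class B, default mask 255.255.0.0 (/16)


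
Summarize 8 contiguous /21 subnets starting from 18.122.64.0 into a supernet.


Original prefix: /21
Number of subnets: 8 = 2^3
New prefix = 21 - 3 = 18
Supernet: 18.122.64.0/18


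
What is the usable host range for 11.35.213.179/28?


Network: 11.35.213.176
Broadcast: 11.35.213.191
First usable = network + 1
Last usable = broadcast - 1
Range: 11.35.213.177 to 11.35.213.190


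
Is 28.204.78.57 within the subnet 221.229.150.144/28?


Subnet network: 221.229.150.144
Test IP AND mask: 28.204.78.48
No, 28.204.78.57 is not in 221.229.150.144/28


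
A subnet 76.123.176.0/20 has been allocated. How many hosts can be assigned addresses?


Host bits = 32 - 20 = 12
Total addresses = 2^12 = 4096
Usable = total - 2 (network and broadcast)
Usable hosts: 4094


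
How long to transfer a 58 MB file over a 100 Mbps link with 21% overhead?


Effective throughput = 100 * (1 - 21/100) = 79 Mbps
File size in Mb = 58 * 8 = 464 Mb
Time = 464 / 79
Time = 5.8734 seconds


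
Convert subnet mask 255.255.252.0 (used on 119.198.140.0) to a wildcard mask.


Subnet mask: 255.255.252.0
Wildcard = 255.255.255.255 - subnet mask
255 - 255 = 0
255 - 255 = 0
255 - 252 = 3
255 - 0 = 255
Wildcard: 0.0.3.255


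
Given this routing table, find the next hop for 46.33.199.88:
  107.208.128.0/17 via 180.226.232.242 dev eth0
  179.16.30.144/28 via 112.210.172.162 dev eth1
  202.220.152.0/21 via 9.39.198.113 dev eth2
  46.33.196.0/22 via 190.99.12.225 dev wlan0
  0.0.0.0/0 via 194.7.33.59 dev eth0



Longest prefix match for 46.33.199.88:
  /17 107.208.128.0: no
  /28 179.16.30.144: no
  /21 202.220.152.0: no
  /22 46.33.196.0: MATCH
  /0 0.0.0.0: MATCH
Selected: next-hop 190.99.12.225 via wlan0 (matched /22)


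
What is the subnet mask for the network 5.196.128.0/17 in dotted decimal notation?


/17 means 17 network bits, 15 host bits
Binary: 11111111111111111000000000000000
Mask: 255.255.128.0


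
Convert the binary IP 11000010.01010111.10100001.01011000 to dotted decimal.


11000010 = 194
01010111 = 87
10100001 = 161
01011000 = 88
IP: 194.87.161.88


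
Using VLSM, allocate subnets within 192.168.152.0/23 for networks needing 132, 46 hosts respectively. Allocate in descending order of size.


132 hosts -> /24 (254 usable): 192.168.152.0/24
46 hosts -> /26 (62 usable): 192.168.153.0/26
Allocation: 192.168.152.0/24 (132 hosts, 254 usable); 192.168.153.0/26 (46 hosts, 62 usable)


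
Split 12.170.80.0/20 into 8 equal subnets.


New prefix = 20 + 3 = 23
Each subnet has 512 addresses
  12.170.80.0/23
  12.170.82.0/23
  12.170.84.0/23
  12.170.86.0/23
  12.170.88.0/23
  12.170.90.0/23
  12.170.92.0/23
  12.170.94.0/23
Subnets: 12.170.80.0/23, 12.170.82.0/23, 12.170.84.0/23, 12.170.86.0/23, 12.170.88.0/23, 12.170.90.0/23, 12.170.92.0/23, 12.170.94.0/23


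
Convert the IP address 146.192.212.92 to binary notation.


146 = 10010010
192 = 11000000
212 = 11010100
92 = 01011100
Binary: 10010010.11000000.11010100.01011100


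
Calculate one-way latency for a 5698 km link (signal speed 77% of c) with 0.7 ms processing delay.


Speed = 0.77 * 3e5 km/s = 231000 km/s
Propagation delay = 5698 / 231000 = 0.0247 s = 24.6667 ms
Processing delay = 0.7 ms
Total one-way latency = 25.3667 ms


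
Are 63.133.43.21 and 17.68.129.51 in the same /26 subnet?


Mask: 255.255.255.192
63.133.43.21 AND mask = 63.133.43.0
17.68.129.51 AND mask = 17.68.129.0
No, different subnets (63.133.43.0 vs 17.68.129.0)


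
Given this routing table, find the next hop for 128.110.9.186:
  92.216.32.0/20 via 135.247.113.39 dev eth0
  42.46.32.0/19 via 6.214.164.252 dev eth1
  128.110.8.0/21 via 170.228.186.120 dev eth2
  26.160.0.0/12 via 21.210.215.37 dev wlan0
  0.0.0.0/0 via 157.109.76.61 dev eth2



Longest prefix match for 128.110.9.186:
  /20 92.216.32.0: no
  /19 42.46.32.0: no
  /21 128.110.8.0: MATCH
  /12 26.160.0.0: no
  /0 0.0.0.0: MATCH
Selected: next-hop 170.228.186.120 via eth2 (matched /21)


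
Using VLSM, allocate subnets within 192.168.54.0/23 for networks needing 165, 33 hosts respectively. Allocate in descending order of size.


165 hosts -> /24 (254 usable): 192.168.54.0/24
33 hosts -> /26 (62 usable): 192.168.55.0/26
Allocation: 192.168.54.0/24 (165 hosts, 254 usable); 192.168.55.0/26 (33 hosts, 62 usable)


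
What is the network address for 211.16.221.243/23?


IP:   11010011.00010000.11011101.11110011
Mask: 11111111.11111111.11111110.00000000
AND operation:
Net:  11010011.00010000.11011100.00000000
Network: 211.16.220.0/23


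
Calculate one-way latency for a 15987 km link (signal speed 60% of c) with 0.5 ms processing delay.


Speed = 0.6 * 3e5 km/s = 180000 km/s
Propagation delay = 15987 / 180000 = 0.0888 s = 88.8167 ms
Processing delay = 0.5 ms
Total one-way latency = 89.3167 ms


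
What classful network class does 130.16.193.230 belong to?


First octet: 130
Binary: 10000010
10xxxxxx -> Class B (128-191)
Class B, default mask 255.255.0.0 (/16)


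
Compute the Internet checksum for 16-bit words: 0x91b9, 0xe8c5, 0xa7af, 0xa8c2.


Sum all words (with carry folding):
+ 0x91b9 = 0x91b9
+ 0xe8c5 = 0x7a7f
+ 0xa7af = 0x222f
+ 0xa8c2 = 0xcaf1
One's complement: ~0xcaf1
Checksum = 0x350e


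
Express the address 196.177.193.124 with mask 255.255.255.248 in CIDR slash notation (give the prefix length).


Binary: 11111111.11111111.11111111.11111000
Count leading 1s
Prefix: /29


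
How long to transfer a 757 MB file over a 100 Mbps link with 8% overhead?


Effective throughput = 100 * (1 - 8/100) = 92 Mbps
File size in Mb = 757 * 8 = 6056 Mb
Time = 6056 / 92
Time = 65.8261 seconds


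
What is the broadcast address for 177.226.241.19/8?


Network: 177.0.0.0/8
Host bits = 24
Set all host bits to 1:
Broadcast: 177.255.255.255


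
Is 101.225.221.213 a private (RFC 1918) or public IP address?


RFC 1918 private ranges:
  10.0.0.0/8 (10.0.0.0 - 10.255.255.255)
  172.16.0.0/12 (172.16.0.0 - 172.31.255.255)
  192.168.0.0/16 (192.168.0.0 - 192.168.255.255)
Public (not in any RFC 1918 range)


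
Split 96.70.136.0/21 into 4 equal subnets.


New prefix = 21 + 2 = 23
Each subnet has 512 addresses
  96.70.136.0/23
  96.70.138.0/23
  96.70.140.0/23
  96.70.142.0/23
Subnets: 96.70.136.0/23, 96.70.138.0/23, 96.70.140.0/23, 96.70.142.0/23


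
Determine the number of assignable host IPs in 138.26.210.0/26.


Host bits = 32 - 26 = 6
Total addresses = 2^6 = 64
Usable = total - 2 (network and broadcast)
Usable hosts: 62


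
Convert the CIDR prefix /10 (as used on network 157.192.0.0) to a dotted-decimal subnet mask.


/10 means 10 network bits, 22 host bits
Binary: 11111111110000000000000000000000
Mask: 255.192.0.0


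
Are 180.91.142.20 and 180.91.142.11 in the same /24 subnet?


Mask: 255.255.255.0
180.91.142.20 AND mask = 180.91.142.0
180.91.142.11 AND mask = 180.91.142.0
Yes, same subnet (180.91.142.0)


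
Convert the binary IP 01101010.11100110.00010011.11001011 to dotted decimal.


01101010 = 106
11100110 = 230
00010011 = 19
11001011 = 203
IP: 106.230.19.203


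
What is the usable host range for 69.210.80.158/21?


Network: 69.210.80.0
Broadcast: 69.210.87.255
First usable = network + 1
Last usable = broadcast - 1
Range: 69.210.80.1 to 69.210.87.254


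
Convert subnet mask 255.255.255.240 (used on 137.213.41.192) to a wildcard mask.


Subnet mask: 255.255.255.240
Wildcard = 255.255.255.255 - subnet mask
255 - 255 = 0
255 - 255 = 0
255 - 255 = 0
255 - 240 = 15
Wildcard: 0.0.0.15


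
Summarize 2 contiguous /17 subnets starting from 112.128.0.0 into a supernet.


Original prefix: /17
Number of subnets: 2 = 2^1
New prefix = 17 - 1 = 16
Supernet: 112.128.0.0/16


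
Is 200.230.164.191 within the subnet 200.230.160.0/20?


Subnet network: 200.230.160.0
Test IP AND mask: 200.230.160.0
Yes, 200.230.164.191 is in 200.230.160.0/20


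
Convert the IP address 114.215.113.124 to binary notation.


114 = 01110010
215 = 11010111
113 = 01110001
124 = 01111100
Binary: 01110010.11010111.01110001.01111100


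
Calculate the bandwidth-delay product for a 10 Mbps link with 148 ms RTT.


BDP = bandwidth * RTT
= 10 Mbps * 148 ms
= 10 * 1e6 * 148 / 1000 bits
= 1480000 bits
= 185000 bytes
= 180.6641 KB
BDP = 1480000 bits (185000 bytes)


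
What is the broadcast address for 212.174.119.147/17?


Network: 212.174.0.0/17
Host bits = 15
Set all host bits to 1:
Broadcast: 212.174.127.255


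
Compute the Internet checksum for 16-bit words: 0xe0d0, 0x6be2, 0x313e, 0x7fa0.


Sum all words (with carry folding):
+ 0xe0d0 = 0xe0d0
+ 0x6be2 = 0x4cb3
+ 0x313e = 0x7df1
+ 0x7fa0 = 0xfd91
One's complement: ~0xfd91
Checksum = 0x026e


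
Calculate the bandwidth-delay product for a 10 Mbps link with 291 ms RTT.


BDP = bandwidth * RTT
= 10 Mbps * 291 ms
= 10 * 1e6 * 291 / 1000 bits
= 2910000 bits
= 363750 bytes
= 355.2246 KB
BDP = 2910000 bits (363750 bytes)


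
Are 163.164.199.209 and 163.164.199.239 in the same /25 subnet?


Mask: 255.255.255.128
163.164.199.209 AND mask = 163.164.199.128
163.164.199.239 AND mask = 163.164.199.128
Yes, same subnet (163.164.199.128)


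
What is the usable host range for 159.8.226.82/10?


Network: 159.0.0.0
Broadcast: 159.63.255.255
First usable = network + 1
Last usable = broadcast - 1
Range: 159.0.0.1 to 159.63.255.254


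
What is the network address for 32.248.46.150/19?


IP:   00100000.11111000.00101110.10010110
Mask: 11111111.11111111.11100000.00000000
AND operation:
Net:  00100000.11111000.00100000.00000000
Network: 32.248.32.0/19


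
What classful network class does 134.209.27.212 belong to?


First octet: 134
Binary: 10000110
10xxxxxx -> Class B (128-191)
Class B, default mask 255.255.0.0 (/16)


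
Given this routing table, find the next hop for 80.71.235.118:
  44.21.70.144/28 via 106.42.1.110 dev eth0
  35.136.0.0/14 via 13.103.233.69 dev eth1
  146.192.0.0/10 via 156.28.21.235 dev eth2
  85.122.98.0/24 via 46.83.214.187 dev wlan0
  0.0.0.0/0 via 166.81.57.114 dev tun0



Longest prefix match for 80.71.235.118:
  /28 44.21.70.144: no
  /14 35.136.0.0: no
  /10 146.192.0.0: no
  /24 85.122.98.0: no
  /0 0.0.0.0: MATCH
Selected: next-hop 166.81.57.114 via tun0 (matched /0)


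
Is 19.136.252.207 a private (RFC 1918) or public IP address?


RFC 1918 private ranges:
  10.0.0.0/8 (10.0.0.0 - 10.255.255.255)
  172.16.0.0/12 (172.16.0.0 - 172.31.255.255)
  192.168.0.0/16 (192.168.0.0 - 192.168.255.255)
Public (not in any RFC 1918 range)


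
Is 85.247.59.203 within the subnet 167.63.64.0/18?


Subnet network: 167.63.64.0
Test IP AND mask: 85.247.0.0
No, 85.247.59.203 is not in 167.63.64.0/18


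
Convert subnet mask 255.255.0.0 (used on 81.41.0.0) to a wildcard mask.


Subnet mask: 255.255.0.0
Wildcard = 255.255.255.255 - subnet mask
255 - 255 = 0
255 - 255 = 0
255 - 0 = 255
255 - 0 = 255
Wildcard: 0.0.255.255


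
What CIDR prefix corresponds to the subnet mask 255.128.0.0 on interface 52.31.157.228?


Binary: 11111111.10000000.00000000.00000000
Count leading 1s
Prefix: /9


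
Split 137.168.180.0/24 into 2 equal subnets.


New prefix = 24 + 1 = 25
Each subnet has 128 addresses
  137.168.180.0/25
  137.168.180.128/25
Subnets: 137.168.180.0/25, 137.168.180.128/25


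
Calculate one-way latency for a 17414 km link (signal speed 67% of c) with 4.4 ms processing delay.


Speed = 0.67 * 3e5 km/s = 201000 km/s
Propagation delay = 17414 / 201000 = 0.0866 s = 86.6368 ms
Processing delay = 4.4 ms
Total one-way latency = 91.0368 ms


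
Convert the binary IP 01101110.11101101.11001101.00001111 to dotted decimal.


01101110 = 110
11101101 = 237
11001101 = 205
00001111 = 15
IP: 110.237.205.15


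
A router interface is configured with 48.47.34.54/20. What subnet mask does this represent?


/20 means 20 network bits, 12 host bits
Binary: 11111111111111111111000000000000
Mask: 255.255.240.0


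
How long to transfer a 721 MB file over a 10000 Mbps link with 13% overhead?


Effective throughput = 10000 * (1 - 13/100) = 8700 Mbps
File size in Mb = 721 * 8 = 5768 Mb
Time = 5768 / 8700
Time = 0.663 seconds


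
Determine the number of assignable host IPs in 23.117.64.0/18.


Host bits = 32 - 18 = 14
Total addresses = 2^14 = 16384
Usable = total - 2 (network and broadcast)
Usable hosts: 16382


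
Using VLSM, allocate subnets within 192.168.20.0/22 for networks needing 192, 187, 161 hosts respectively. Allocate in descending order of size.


192 hosts -> /24 (254 usable): 192.168.20.0/24
187 hosts -> /24 (254 usable): 192.168.21.0/24
161 hosts -> /24 (254 usable): 192.168.22.0/24
Allocation: 192.168.20.0/24 (192 hosts, 254 usable); 192.168.21.0/24 (187 hosts, 254 usable); 192.168.22.0/24 (161 hosts, 254 usable)


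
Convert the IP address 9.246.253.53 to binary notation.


9 = 00001001
246 = 11110110
253 = 11111101
53 = 00110101
Binary: 00001001.11110110.11111101.00110101


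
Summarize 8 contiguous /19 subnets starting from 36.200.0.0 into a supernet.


Original prefix: /19
Number of subnets: 8 = 2^3
New prefix = 19 - 3 = 16
Supernet: 36.200.0.0/16


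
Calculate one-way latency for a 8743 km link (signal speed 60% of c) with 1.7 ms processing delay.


Speed = 0.6 * 3e5 km/s = 180000 km/s
Propagation delay = 8743 / 180000 = 0.0486 s = 48.5722 ms
Processing delay = 1.7 ms
Total one-way latency = 50.2722 ms


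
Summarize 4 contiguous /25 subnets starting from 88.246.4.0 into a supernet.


Original prefix: /25
Number of subnets: 4 = 2^2
New prefix = 25 - 2 = 23
Supernet: 88.246.4.0/23


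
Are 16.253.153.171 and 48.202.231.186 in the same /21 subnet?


Mask: 255.255.248.0
16.253.153.171 AND mask = 16.253.152.0
48.202.231.186 AND mask = 48.202.224.0
No, different subnets (16.253.152.0 vs 48.202.224.0)


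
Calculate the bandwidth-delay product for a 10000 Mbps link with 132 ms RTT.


BDP = bandwidth * RTT
= 10000 Mbps * 132 ms
= 10000 * 1e6 * 132 / 1000 bits
= 1320000000 bits
= 165000000 bytes
= 161132.8125 KB
BDP = 1320000000 bits (165000000 bytes)


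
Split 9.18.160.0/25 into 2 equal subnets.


New prefix = 25 + 1 = 26
Each subnet has 64 addresses
  9.18.160.0/26
  9.18.160.64/26
Subnets: 9.18.160.0/26, 9.18.160.64/26


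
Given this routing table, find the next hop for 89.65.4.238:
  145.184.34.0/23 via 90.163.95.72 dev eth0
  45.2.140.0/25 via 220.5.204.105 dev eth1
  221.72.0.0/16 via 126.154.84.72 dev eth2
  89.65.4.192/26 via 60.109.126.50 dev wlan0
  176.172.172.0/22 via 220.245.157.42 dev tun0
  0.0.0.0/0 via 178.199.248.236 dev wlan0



Longest prefix match for 89.65.4.238:
  /23 145.184.34.0: no
  /25 45.2.140.0: no
  /16 221.72.0.0: no
  /26 89.65.4.192: MATCH
  /22 176.172.172.0: no
  /0 0.0.0.0: MATCH
Selected: next-hop 60.109.126.50 via wlan0 (matched /26)


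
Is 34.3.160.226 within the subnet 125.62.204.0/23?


Subnet network: 125.62.204.0
Test IP AND mask: 34.3.160.0
No, 34.3.160.226 is not in 125.62.204.0/23
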